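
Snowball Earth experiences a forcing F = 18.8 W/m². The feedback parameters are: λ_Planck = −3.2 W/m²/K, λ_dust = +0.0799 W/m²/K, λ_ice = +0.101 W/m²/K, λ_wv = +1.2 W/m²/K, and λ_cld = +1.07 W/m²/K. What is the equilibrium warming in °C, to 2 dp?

25.10 °C

Net feedback parameter λ = (−3.2) + (+0.0799) + (+0.101) + (+1.2) + (+1.07) = -0.7491 W/m²/K.
ΔT = −F/λ = −18.8/(-0.7491) = 25.10 °C.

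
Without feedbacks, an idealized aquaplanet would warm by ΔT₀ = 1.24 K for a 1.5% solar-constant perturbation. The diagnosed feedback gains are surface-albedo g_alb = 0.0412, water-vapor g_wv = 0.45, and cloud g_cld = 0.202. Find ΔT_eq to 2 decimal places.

Total gain g = 0.0412 + 0.45 + 0.202 = 0.6932.
Amplification A = 1/(1 − 0.6932) = 3.259.
ΔT = 1.24 × 3.259 = 4.04 K.

4.04 K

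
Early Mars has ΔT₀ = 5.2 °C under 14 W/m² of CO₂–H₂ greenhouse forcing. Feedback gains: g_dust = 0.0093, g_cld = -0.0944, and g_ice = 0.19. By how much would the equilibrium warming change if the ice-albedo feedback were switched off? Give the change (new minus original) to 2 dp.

-1.02 °C

Original: g = 0.1049, ΔT = 5.2/(1−0.1049) = 5.8094 °C.
Without ice-albedo: g' = -0.0851, ΔT' = 5.2/(1+0.0851) = 4.7922 °C.
Change = 4.7922 − 5.8094 = -1.02 °C.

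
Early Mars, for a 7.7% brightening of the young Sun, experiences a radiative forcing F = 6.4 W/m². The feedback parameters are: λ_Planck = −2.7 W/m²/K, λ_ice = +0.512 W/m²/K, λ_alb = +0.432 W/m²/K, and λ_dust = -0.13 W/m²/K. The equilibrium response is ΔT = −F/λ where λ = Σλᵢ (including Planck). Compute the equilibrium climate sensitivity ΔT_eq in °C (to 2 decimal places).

Net feedback parameter λ = (−2.7) + (+0.512) + (+0.432) + (-0.13) = -1.886 W/m²/K.
ΔT = −F/λ = −6.4/(-1.886) = 3.39 °C.

3.39 °C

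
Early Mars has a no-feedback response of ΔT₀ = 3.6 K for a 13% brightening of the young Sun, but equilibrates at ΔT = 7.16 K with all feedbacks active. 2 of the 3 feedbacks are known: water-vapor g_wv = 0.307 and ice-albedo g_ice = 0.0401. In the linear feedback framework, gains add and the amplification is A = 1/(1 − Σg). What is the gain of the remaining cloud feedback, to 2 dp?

Amplification A = ΔT/ΔT₀ = 7.16/3.6 = 1.989.
Total gain g = 1 − 1/A = 1 − 1/1.989 = 0.4972.
Known gains sum to 0.307 + 0.0401 = 0.3471.
g_cld = 0.4972 − 0.3471 = 0.15.

0.15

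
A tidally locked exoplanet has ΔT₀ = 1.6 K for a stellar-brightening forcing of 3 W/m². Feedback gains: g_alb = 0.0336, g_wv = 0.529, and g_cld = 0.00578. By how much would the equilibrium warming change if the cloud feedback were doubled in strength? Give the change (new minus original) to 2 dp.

Original: g = 0.56838, ΔT = 1.6/(1−0.56838) = 3.7070 K.
With doubled cloud: g' = 0.57416, ΔT' = 1.6/(1−0.57416) = 3.7573 K.
Change = 3.7573 − 3.7070 = 0.05 K.

0.05 K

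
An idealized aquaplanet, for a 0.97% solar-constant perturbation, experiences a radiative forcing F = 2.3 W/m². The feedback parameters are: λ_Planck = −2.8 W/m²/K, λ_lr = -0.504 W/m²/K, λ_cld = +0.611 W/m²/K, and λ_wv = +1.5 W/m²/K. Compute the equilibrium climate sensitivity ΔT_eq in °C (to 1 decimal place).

1.9 °C

Net feedback parameter λ = (−2.8) + (-0.504) + (+0.611) + (+1.5) = -1.193 W/m²/K.
ΔT = −F/λ = −2.3/(-1.193) = 1.9 °C.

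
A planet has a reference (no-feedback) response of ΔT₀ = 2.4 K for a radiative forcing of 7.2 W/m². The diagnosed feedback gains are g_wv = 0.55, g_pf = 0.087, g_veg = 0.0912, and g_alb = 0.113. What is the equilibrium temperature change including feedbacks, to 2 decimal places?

15.11 K

Total gain g = 0.55 + 0.087 + 0.0912 + 0.113 = 0.8412.
Amplification A = 1/(1 − 0.8412) = 6.297.
ΔT = 2.4 × 6.297 = 15.11 K.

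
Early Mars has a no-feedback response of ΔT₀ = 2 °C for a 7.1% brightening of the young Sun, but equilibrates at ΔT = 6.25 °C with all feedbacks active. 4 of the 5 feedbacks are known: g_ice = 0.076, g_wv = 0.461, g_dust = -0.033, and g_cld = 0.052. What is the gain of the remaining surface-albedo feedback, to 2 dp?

0.12

Amplification A = ΔT/ΔT₀ = 6.25/2 = 3.125.
Total gain g = 1 − 1/A = 1 − 1/3.125 = 0.68.
Known gains sum to 0.076 + 0.461 − 0.033 + 0.052 = 0.556.
g_alb = 0.68 − 0.556 = 0.12.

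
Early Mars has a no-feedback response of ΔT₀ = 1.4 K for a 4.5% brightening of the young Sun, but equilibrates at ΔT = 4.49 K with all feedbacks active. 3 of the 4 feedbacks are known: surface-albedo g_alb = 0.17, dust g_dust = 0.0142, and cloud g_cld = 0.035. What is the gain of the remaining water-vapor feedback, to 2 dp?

Amplification A = ΔT/ΔT₀ = 4.49/1.4 = 3.207.
Total gain g = 1 − 1/A = 1 − 1/3.207 = 0.6882.
Known gains sum to 0.17 + 0.0142 + 0.035 = 0.2192.
g_wv = 0.6882 − 0.2192 = 0.47.

0.47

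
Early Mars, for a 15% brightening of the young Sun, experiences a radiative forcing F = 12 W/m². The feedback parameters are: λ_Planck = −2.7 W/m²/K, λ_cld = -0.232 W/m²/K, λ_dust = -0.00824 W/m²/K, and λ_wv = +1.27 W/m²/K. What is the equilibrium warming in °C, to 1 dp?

7.2 °C

Net feedback parameter λ = (−2.7) + (-0.232) + (-0.00824) + (+1.27) = -1.67024 W/m²/K.
ΔT = −F/λ = −12/(-1.67024) = 7.2 °C.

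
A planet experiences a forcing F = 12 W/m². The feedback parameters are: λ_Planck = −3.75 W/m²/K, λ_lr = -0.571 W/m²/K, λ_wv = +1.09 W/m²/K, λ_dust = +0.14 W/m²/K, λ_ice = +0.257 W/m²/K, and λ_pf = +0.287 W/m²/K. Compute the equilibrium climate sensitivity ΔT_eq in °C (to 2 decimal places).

4.71 °C

Net feedback parameter λ = (−3.75) + (-0.571) + (+1.09) + (+0.14) + (+0.257) + (+0.287) = -2.547 W/m²/K.
ΔT = −F/λ = −12/(-2.547) = 4.71 °C.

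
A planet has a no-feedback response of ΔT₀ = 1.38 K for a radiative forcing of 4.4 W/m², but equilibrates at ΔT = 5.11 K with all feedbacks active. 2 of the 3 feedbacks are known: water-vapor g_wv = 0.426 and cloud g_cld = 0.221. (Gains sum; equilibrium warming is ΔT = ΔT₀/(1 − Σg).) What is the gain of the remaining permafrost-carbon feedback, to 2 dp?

0.08

Amplification A = ΔT/ΔT₀ = 5.11/1.38 = 3.703.
Total gain g = 1 − 1/A = 1 − 1/3.703 = 0.7299.
Known gains sum to 0.426 + 0.221 = 0.647.
g_pf = 0.7299 − 0.647 = 0.08.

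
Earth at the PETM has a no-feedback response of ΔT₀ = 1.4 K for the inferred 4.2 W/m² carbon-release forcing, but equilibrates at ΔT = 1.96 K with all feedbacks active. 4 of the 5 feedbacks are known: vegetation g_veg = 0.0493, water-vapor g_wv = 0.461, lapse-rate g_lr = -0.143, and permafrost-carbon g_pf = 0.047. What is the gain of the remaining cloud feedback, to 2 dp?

-0.13

Amplification A = ΔT/ΔT₀ = 1.96/1.4 = 1.4.
Total gain g = 1 − 1/A = 1 − 1/1.4 = 0.2857.
Known gains sum to 0.0493 + 0.461 − 0.143 + 0.047 = 0.4143.
g_cld = 0.2857 − 0.4143 = -0.13.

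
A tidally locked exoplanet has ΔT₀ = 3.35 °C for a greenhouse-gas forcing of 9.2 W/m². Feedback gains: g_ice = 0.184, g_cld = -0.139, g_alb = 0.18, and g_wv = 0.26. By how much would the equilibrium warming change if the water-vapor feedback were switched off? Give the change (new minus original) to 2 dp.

Original: g = 0.485, ΔT = 3.35/(1−0.485) = 6.5049 °C.
Without water-vapor: g' = 0.225, ΔT' = 3.35/(1−0.225) = 4.3226 °C.
Change = 4.3226 − 6.5049 = -2.18 °C.

-2.18 °C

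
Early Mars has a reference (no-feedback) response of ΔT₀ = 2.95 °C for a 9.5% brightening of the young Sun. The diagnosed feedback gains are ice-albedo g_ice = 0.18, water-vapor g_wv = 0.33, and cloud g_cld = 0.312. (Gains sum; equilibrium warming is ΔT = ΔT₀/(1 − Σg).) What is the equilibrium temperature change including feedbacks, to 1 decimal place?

16.6 °C

Total gain g = 0.18 + 0.33 + 0.312 = 0.822.
Amplification A = 1/(1 − 0.822) = 5.618.
ΔT = 2.95 × 5.618 = 16.6 °C.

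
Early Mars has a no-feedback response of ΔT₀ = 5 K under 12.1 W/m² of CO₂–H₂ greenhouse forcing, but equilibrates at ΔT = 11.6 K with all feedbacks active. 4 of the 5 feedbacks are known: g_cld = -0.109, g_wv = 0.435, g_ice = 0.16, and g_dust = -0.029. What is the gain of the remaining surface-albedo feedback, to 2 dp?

Amplification A = ΔT/ΔT₀ = 11.6/5 = 2.32.
Total gain g = 1 − 1/A = 1 − 1/2.32 = 0.569.
Known gains sum to -0.109 + 0.435 + 0.16 − 0.029 = 0.457.
g_alb = 0.569 − 0.457 = 0.11.

0.11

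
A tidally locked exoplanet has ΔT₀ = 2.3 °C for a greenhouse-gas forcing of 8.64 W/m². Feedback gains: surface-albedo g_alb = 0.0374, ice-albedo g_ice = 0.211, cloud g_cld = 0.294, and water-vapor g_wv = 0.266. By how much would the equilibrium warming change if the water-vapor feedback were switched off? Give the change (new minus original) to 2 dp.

-6.98 °C

Original: g = 0.8084, ΔT = 2.3/(1−0.8084) = 12.0042 °C.
Without water-vapor: g' = 0.5424, ΔT' = 2.3/(1−0.5424) = 5.0262 °C.
Change = 5.0262 − 12.0042 = -6.98 °C.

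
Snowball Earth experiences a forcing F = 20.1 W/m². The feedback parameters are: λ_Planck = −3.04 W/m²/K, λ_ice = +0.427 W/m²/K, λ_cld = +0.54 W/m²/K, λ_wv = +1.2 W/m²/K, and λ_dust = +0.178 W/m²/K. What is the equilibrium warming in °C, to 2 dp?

28.92 °C

Net feedback parameter λ = (−3.04) + (+0.427) + (+0.54) + (+1.2) + (+0.178) = -0.695 W/m²/K.
ΔT = −F/λ = −20.1/(-0.695) = 28.92 °C.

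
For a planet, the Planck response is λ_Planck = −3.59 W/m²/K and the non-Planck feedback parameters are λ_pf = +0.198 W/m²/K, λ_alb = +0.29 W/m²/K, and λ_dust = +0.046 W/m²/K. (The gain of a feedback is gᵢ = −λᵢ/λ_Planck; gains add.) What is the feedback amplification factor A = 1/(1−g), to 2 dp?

1.17

Convert to gains: g_pf = 0.198/3.59 = 0.05515; g_alb = 0.29/3.59 = 0.08078; g_dust = 0.046/3.59 = 0.01281.
Total gain g = 0.14874.
A = 1/(1 − 0.14874) = 1.17.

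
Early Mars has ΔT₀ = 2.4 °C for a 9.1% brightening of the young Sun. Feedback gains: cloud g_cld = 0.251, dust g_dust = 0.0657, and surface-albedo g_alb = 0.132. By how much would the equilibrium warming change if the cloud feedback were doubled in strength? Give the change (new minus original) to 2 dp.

Original: g = 0.4487, ΔT = 2.4/(1−0.4487) = 4.3533 °C.
With doubled cloud: g' = 0.6997, ΔT' = 2.4/(1−0.6997) = 7.9920 °C.
Change = 7.9920 − 4.3533 = 3.64 °C.

3.64 °C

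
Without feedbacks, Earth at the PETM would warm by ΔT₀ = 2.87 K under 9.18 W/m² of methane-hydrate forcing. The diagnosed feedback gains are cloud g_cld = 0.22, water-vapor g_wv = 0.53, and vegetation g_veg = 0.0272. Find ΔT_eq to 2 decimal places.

Total gain g = 0.22 + 0.53 + 0.0272 = 0.7772.
Amplification A = 1/(1 − 0.7772) = 4.488.
ΔT = 2.87 × 4.488 = 12.88 K.

12.88 K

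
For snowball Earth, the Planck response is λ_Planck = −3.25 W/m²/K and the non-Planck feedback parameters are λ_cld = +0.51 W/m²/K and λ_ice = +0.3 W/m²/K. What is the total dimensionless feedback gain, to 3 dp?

0.249

Convert to gains: g_cld = 0.51/3.25 = 0.1569; g_ice = 0.3/3.25 = 0.09231.
Total gain g = 0.24921.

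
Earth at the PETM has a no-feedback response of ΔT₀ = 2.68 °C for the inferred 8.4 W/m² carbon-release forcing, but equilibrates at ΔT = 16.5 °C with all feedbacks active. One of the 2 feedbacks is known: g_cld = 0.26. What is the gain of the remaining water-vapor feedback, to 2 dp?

0.58

Amplification A = ΔT/ΔT₀ = 16.5/2.68 = 6.157.
Total gain g = 1 − 1/A = 1 − 1/6.157 = 0.8376.
The known gain is 0.26.
g_wv = 0.8376 − 0.26 = 0.58.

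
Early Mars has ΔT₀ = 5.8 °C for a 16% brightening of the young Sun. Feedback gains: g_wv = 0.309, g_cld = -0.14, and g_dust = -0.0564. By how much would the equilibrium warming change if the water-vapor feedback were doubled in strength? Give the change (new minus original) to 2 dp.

Original: g = 0.1126, ΔT = 5.8/(1−0.1126) = 6.5359 °C.
With doubled water-vapor: g' = 0.4216, ΔT' = 5.8/(1−0.4216) = 10.0277 °C.
Change = 10.0277 − 6.5359 = 3.49 °C.

3.49 °C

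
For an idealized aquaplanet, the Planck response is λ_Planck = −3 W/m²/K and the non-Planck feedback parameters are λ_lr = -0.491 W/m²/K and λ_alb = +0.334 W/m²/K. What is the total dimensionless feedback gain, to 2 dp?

-0.05

Convert to gains: g_lr = -0.491/3 = -0.1637; g_alb = 0.334/3 = 0.1113.
Total gain g = -0.0524.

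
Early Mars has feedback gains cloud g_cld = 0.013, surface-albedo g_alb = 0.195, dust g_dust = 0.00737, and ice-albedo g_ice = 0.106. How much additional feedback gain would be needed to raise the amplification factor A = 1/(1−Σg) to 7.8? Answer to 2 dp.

0.55

Current total gain = 0.32137.
Target gain for A = 7.8: g* = 1 − 1/7.8 = 0.8718.
Additional gain needed = 0.8718 − 0.32137 = 0.55.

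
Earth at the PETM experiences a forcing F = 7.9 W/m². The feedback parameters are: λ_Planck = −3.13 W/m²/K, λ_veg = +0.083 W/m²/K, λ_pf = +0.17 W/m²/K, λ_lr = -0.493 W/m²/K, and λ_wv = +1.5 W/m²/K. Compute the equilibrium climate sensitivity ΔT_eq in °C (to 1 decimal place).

4.2 °C

Net feedback parameter λ = (−3.13) + (+0.083) + (+0.17) + (-0.493) + (+1.5) = -1.87 W/m²/K.
ΔT = −F/λ = −7.9/(-1.87) = 4.2 °C.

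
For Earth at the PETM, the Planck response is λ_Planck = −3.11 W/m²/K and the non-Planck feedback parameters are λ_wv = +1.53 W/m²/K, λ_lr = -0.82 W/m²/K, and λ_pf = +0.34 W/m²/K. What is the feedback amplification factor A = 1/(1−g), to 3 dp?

1.510

Convert to gains: g_wv = 1.53/3.11 = 0.492; g_lr = -0.82/3.11 = -0.2637; g_pf = 0.34/3.11 = 0.1093.
Total gain g = 0.3376.
A = 1/(1 − 0.3376) = 1.510.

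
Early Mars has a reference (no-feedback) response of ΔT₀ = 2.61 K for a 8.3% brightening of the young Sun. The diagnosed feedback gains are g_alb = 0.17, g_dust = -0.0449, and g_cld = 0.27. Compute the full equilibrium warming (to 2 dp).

4.31 K

Total gain g = 0.17 − 0.0449 + 0.27 = 0.3951.
Amplification A = 1/(1 − 0.3951) = 1.653.
ΔT = 2.61 × 1.653 = 4.31 K.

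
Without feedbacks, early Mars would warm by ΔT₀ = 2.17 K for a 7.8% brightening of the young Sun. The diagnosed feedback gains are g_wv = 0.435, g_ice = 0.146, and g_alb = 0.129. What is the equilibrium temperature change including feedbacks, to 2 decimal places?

7.48 K

Total gain g = 0.435 + 0.146 + 0.129 = 0.71.
Amplification A = 1/(1 − 0.71) = 3.448.
ΔT = 2.17 × 3.448 = 7.48 K.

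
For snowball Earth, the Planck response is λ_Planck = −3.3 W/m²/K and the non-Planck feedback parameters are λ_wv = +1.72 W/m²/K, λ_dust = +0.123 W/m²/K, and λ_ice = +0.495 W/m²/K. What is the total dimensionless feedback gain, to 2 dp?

Convert to gains: g_wv = 1.72/3.3 = 0.5212; g_dust = 0.123/3.3 = 0.03727; g_ice = 0.495/3.3 = 0.15.
Total gain g = 0.70847.

0.71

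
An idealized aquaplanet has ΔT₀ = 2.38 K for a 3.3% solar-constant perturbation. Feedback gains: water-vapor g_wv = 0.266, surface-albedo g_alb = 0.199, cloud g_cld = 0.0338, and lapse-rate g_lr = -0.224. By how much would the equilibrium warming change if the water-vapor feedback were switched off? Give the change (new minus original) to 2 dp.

-0.88 K

Original: g = 0.2748, ΔT = 2.38/(1−0.2748) = 3.2819 K.
Without water-vapor: g' = 0.0088, ΔT' = 2.38/(1−0.0088) = 2.4011 K.
Change = 2.4011 − 3.2819 = -0.88 K.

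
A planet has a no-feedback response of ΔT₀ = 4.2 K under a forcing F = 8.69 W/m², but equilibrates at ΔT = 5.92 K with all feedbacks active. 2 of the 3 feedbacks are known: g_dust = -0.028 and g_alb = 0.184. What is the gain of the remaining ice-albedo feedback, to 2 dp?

Amplification A = ΔT/ΔT₀ = 5.92/4.2 = 1.41.
Total gain g = 1 − 1/A = 1 − 1/1.41 = 0.2908.
Known gains sum to -0.028 + 0.184 = 0.156.
g_ice = 0.2908 − 0.156 = 0.13.

0.13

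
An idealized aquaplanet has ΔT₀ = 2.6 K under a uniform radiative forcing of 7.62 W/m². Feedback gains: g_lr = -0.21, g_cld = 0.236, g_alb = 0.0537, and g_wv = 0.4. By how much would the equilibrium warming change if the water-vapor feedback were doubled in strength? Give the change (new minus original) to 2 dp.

16.62 K

Original: g = 0.4797, ΔT = 2.6/(1−0.4797) = 4.9971 K.
With doubled water-vapor: g' = 0.8797, ΔT' = 2.6/(1−0.8797) = 21.6126 K.
Change = 21.6126 − 4.9971 = 16.62 K.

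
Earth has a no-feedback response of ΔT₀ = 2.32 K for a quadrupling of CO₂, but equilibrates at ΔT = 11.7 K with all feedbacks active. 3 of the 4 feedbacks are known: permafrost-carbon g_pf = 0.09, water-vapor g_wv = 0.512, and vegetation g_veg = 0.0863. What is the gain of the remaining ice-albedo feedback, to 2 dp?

0.11

Amplification A = ΔT/ΔT₀ = 11.7/2.32 = 5.043.
Total gain g = 1 − 1/A = 1 − 1/5.043 = 0.8017.
Known gains sum to 0.09 + 0.512 + 0.0863 = 0.6883.
g_ice = 0.8017 − 0.6883 = 0.11.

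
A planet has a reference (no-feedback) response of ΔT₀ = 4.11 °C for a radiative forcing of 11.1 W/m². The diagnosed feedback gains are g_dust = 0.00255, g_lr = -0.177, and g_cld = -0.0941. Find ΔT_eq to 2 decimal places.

Total gain g = 0.00255 − 0.177 − 0.0941 = -0.26855.
Amplification A = 1/(1 + 0.26855) = 0.7883.
ΔT = 4.11 × 0.7883 = 3.24 °C.

3.24 °C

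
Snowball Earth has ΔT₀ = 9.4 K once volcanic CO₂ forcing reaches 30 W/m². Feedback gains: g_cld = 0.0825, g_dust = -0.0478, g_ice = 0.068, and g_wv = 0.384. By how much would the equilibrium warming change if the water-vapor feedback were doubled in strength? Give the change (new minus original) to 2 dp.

Original: g = 0.4867, ΔT = 9.4/(1−0.4867) = 18.3129 K.
With doubled water-vapor: g' = 0.8707, ΔT' = 9.4/(1−0.8707) = 72.6991 K.
Change = 72.6991 − 18.3129 = 54.39 K.

54.39 K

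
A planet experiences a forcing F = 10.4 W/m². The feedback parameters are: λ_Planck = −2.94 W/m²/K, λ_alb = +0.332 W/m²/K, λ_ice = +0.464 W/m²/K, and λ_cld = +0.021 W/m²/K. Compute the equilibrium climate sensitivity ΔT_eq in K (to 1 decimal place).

4.9 K

Net feedback parameter λ = (−2.94) + (+0.332) + (+0.464) + (+0.021) = -2.123 W/m²/K.
ΔT = −F/λ = −10.4/(-2.123) = 4.9 K.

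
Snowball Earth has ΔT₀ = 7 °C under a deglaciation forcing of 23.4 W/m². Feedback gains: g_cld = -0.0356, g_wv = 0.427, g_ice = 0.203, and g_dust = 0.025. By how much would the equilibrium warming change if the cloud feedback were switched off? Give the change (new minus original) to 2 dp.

Original: g = 0.6194, ΔT = 7/(1−0.6194) = 18.3920 °C.
Without cloud: g' = 0.655, ΔT' = 7/(1−0.655) = 20.2899 °C.
Change = 20.2899 − 18.3920 = 1.90 °C.

1.90 °C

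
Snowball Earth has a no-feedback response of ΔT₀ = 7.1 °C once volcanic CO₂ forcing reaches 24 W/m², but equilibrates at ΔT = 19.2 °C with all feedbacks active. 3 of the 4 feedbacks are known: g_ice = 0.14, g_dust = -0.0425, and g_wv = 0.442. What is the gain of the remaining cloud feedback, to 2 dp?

0.09

Amplification A = ΔT/ΔT₀ = 19.2/7.1 = 2.704.
Total gain g = 1 − 1/A = 1 − 1/2.704 = 0.6302.
Known gains sum to 0.14 − 0.0425 + 0.442 = 0.5395.
g_cld = 0.6302 − 0.5395 = 0.09.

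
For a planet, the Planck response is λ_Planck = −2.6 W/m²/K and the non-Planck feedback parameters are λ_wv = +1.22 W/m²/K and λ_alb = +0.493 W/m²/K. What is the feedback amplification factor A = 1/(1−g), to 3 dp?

Convert to gains: g_wv = 1.22/2.6 = 0.4692; g_alb = 0.493/2.6 = 0.1896.
Total gain g = 0.6588.
A = 1/(1 − 0.6588) = 2.931.

2.931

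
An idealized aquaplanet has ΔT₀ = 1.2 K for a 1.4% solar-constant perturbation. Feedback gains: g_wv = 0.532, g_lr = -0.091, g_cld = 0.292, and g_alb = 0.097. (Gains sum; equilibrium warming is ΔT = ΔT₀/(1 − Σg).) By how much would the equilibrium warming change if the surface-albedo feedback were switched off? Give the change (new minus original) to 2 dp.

Original: g = 0.83, ΔT = 1.2/(1−0.83) = 7.0588 K.
Without surface-albedo: g' = 0.733, ΔT' = 1.2/(1−0.733) = 4.4944 K.
Change = 4.4944 − 7.0588 = -2.56 K.

-2.56 K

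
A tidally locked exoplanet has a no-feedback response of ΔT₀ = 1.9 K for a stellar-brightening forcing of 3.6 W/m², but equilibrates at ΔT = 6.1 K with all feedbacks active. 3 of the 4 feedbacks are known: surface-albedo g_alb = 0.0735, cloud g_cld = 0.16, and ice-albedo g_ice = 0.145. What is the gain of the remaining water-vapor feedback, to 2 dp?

Amplification A = ΔT/ΔT₀ = 6.1/1.9 = 3.211.
Total gain g = 1 − 1/A = 1 − 1/3.211 = 0.6886.
Known gains sum to 0.0735 + 0.16 + 0.145 = 0.3785.
g_wv = 0.6886 − 0.3785 = 0.31.

0.31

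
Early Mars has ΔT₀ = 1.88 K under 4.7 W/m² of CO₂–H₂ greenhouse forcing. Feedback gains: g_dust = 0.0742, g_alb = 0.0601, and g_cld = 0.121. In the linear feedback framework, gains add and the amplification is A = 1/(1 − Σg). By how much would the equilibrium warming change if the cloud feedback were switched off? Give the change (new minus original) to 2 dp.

-0.35 K

Original: g = 0.2553, ΔT = 1.88/(1−0.2553) = 2.5245 K.
Without cloud: g' = 0.1343, ΔT' = 1.88/(1−0.1343) = 2.1717 K.
Change = 2.1717 − 2.5245 = -0.35 K.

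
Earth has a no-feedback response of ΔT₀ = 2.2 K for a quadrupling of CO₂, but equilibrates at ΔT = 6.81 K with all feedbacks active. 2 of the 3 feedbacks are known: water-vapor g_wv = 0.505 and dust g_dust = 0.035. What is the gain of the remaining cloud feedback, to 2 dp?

0.14

Amplification A = ΔT/ΔT₀ = 6.81/2.2 = 3.095.
Total gain g = 1 − 1/A = 1 − 1/3.095 = 0.6769.
Known gains sum to 0.505 + 0.035 = 0.54.
g_cld = 0.6769 − 0.54 = 0.14.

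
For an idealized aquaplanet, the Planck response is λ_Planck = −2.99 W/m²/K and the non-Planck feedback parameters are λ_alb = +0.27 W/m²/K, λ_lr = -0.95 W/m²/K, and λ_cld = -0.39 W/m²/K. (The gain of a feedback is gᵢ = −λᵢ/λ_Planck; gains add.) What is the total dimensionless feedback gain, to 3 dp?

Convert to gains: g_alb = 0.27/2.99 = 0.0903; g_lr = -0.95/2.99 = -0.3177; g_cld = -0.39/2.99 = -0.1304.
Total gain g = -0.3578.

-0.358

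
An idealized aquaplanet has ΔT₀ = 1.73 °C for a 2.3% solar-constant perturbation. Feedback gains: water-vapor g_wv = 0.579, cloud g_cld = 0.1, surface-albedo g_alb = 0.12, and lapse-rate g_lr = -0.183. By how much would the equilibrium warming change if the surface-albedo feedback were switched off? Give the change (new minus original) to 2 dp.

Original: g = 0.616, ΔT = 1.73/(1−0.616) = 4.5052 °C.
Without surface-albedo: g' = 0.496, ΔT' = 1.73/(1−0.496) = 3.4325 °C.
Change = 3.4325 − 4.5052 = -1.07 °C.

-1.07 °C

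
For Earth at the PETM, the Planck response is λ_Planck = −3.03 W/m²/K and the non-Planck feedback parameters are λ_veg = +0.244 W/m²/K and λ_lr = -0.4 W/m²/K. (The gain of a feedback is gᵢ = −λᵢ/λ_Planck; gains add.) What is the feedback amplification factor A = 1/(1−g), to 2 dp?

0.95

Convert to gains: g_veg = 0.244/3.03 = 0.08053; g_lr = -0.4/3.03 = -0.132.
Total gain g = -0.05147.
A = 1/(1 + 0.05147) = 0.95.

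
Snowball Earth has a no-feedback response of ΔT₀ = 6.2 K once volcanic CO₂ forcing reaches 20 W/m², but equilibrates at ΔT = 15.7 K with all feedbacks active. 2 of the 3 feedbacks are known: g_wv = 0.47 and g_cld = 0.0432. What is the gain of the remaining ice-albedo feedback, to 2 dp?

0.09

Amplification A = ΔT/ΔT₀ = 15.7/6.2 = 2.532.
Total gain g = 1 − 1/A = 1 − 1/2.532 = 0.6051.
Known gains sum to 0.47 + 0.0432 = 0.5132.
g_ice = 0.6051 − 0.5132 = 0.09.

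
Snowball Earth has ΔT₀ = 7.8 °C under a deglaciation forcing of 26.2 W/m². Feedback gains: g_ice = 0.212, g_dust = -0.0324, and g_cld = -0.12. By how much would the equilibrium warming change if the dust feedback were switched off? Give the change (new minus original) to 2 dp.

0.30 °C

Original: g = 0.0596, ΔT = 7.8/(1−0.0596) = 8.2943 °C.
Without dust: g' = 0.092, ΔT' = 7.8/(1−0.092) = 8.5903 °C.
Change = 8.5903 − 8.2943 = 0.30 °C.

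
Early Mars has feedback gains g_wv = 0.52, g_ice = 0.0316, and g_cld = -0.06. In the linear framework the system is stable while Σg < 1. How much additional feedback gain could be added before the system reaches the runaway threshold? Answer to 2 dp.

Current total gain = 0.52 + 0.0316 − 0.06 = 0.4916.
Margin to runaway = 1 − 0.4916 = 0.51.

0.51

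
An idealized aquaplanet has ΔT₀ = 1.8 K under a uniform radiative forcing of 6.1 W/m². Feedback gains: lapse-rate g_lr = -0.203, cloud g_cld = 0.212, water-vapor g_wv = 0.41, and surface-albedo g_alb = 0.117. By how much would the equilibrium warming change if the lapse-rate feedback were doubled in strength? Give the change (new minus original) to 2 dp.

Original: g = 0.536, ΔT = 1.8/(1−0.536) = 3.8793 K.
With doubled lapse-rate: g' = 0.333, ΔT' = 1.8/(1−0.333) = 2.6987 K.
Change = 2.6987 − 3.8793 = -1.18 K.

-1.18 K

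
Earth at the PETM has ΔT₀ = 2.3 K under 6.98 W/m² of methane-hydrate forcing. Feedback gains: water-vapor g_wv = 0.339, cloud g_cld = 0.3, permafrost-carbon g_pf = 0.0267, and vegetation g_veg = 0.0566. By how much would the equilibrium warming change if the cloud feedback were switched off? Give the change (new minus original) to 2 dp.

-4.30 K

Original: g = 0.7223, ΔT = 2.3/(1−0.7223) = 8.2823 K.
Without cloud: g' = 0.4223, ΔT' = 2.3/(1−0.4223) = 3.9813 K.
Change = 3.9813 − 8.2823 = -4.30 K.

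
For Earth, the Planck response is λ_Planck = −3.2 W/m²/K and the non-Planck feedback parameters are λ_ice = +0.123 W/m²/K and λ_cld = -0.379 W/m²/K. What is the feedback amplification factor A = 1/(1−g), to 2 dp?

Convert to gains: g_ice = 0.123/3.2 = 0.03844; g_cld = -0.379/3.2 = -0.1184.
Total gain g = -0.07996.
A = 1/(1 + 0.07996) = 0.93.

0.93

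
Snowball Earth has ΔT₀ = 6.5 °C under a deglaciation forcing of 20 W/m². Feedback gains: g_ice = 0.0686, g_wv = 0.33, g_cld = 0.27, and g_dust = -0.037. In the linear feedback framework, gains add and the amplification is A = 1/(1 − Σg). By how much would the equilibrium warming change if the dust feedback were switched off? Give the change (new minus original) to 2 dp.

Original: g = 0.6316, ΔT = 6.5/(1−0.6316) = 17.6439 °C.
Without dust: g' = 0.6686, ΔT' = 6.5/(1−0.6686) = 19.6138 °C.
Change = 19.6138 − 17.6439 = 1.97 °C.

1.97 °C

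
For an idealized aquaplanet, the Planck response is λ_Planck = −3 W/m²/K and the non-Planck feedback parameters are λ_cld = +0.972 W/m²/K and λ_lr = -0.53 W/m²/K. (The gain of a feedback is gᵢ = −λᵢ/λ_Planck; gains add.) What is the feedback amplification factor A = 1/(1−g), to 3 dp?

1.173

Convert to gains: g_cld = 0.972/3 = 0.324; g_lr = -0.53/3 = -0.1767.
Total gain g = 0.1473.
A = 1/(1 − 0.1473) = 1.173.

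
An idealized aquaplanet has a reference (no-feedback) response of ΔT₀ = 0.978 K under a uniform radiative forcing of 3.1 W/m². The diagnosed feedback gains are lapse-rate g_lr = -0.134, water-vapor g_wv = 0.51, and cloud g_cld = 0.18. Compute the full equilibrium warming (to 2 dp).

2.20 K

Total gain g = -0.134 + 0.51 + 0.18 = 0.556.
Amplification A = 1/(1 − 0.556) = 2.252.
ΔT = 0.978 × 2.252 = 2.20 K.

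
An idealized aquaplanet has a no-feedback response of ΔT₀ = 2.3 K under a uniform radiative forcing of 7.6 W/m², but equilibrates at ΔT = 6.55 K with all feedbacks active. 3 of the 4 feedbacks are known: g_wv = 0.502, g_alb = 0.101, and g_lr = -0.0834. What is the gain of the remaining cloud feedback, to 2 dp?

0.13

Amplification A = ΔT/ΔT₀ = 6.55/2.3 = 2.848.
Total gain g = 1 − 1/A = 1 − 1/2.848 = 0.6489.
Known gains sum to 0.502 + 0.101 − 0.0834 = 0.5196.
g_cld = 0.6489 − 0.5196 = 0.13.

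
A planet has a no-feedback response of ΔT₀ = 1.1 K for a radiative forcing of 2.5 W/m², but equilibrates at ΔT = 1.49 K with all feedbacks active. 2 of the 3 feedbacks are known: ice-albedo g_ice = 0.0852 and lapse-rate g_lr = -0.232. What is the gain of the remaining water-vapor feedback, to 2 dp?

Amplification A = ΔT/ΔT₀ = 1.49/1.1 = 1.355.
Total gain g = 1 − 1/A = 1 − 1/1.355 = 0.262.
Known gains sum to 0.0852 − 0.232 = -0.1468.
g_wv = 0.262 + 0.1468 = 0.41.

0.41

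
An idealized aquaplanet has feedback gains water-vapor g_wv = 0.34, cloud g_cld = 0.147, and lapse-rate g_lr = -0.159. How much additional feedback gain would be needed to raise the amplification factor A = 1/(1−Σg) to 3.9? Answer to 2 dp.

Current total gain = 0.328.
Target gain for A = 3.9: g* = 1 − 1/3.9 = 0.7436.
Additional gain needed = 0.7436 − 0.328 = 0.42.

0.42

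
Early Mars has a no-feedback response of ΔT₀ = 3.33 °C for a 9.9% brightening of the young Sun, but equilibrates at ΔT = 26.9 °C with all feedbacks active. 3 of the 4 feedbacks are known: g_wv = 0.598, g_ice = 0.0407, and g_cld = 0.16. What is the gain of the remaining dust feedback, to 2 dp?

Amplification A = ΔT/ΔT₀ = 26.9/3.33 = 8.078.
Total gain g = 1 − 1/A = 1 − 1/8.078 = 0.8762.
Known gains sum to 0.598 + 0.0407 + 0.16 = 0.7987.
g_dust = 0.8762 − 0.7987 = 0.08.

0.08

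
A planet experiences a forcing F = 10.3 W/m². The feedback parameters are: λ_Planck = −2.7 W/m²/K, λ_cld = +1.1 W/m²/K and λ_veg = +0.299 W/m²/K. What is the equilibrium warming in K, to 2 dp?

7.92 K

Net feedback parameter λ = (−2.7) + (+1.1) + (+0.299) = -1.301 W/m²/K.
ΔT = −F/λ = −10.3/(-1.301) = 7.92 K.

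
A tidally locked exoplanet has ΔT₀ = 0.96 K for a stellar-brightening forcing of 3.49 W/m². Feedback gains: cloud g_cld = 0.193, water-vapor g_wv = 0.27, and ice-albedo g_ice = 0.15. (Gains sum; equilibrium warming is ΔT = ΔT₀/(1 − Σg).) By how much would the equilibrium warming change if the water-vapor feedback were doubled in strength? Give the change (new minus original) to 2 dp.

Original: g = 0.613, ΔT = 0.96/(1−0.613) = 2.4806 K.
With doubled water-vapor: g' = 0.883, ΔT' = 0.96/(1−0.883) = 8.2051 K.
Change = 8.2051 − 2.4806 = 5.72 K.

5.72 K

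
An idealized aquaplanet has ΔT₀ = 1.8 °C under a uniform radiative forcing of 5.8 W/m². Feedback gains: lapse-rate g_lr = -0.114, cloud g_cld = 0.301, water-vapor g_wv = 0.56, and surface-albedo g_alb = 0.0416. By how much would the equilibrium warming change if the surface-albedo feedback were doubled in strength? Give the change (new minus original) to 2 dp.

2.09 °C

Original: g = 0.7886, ΔT = 1.8/(1−0.7886) = 8.5147 °C.
With doubled surface-albedo: g' = 0.8302, ΔT' = 1.8/(1−0.8302) = 10.6007 °C.
Change = 10.6007 − 8.5147 = 2.09 °C.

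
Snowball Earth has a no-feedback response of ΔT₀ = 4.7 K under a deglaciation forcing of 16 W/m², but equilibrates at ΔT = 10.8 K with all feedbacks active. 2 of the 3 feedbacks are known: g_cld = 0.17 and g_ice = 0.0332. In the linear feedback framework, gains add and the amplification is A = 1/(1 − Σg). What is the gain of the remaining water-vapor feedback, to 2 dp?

Amplification A = ΔT/ΔT₀ = 10.8/4.7 = 2.298.
Total gain g = 1 − 1/A = 1 − 1/2.298 = 0.5648.
Known gains sum to 0.17 + 0.0332 = 0.2032.
g_wv = 0.5648 − 0.2032 = 0.36.

0.36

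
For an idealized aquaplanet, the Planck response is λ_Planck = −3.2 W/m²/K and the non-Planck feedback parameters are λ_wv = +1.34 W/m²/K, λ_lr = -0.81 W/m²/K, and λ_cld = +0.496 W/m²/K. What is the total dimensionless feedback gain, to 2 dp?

0.32

Convert to gains: g_wv = 1.34/3.2 = 0.4188; g_lr = -0.81/3.2 = -0.2531; g_cld = 0.496/3.2 = 0.155.
Total gain g = 0.3207.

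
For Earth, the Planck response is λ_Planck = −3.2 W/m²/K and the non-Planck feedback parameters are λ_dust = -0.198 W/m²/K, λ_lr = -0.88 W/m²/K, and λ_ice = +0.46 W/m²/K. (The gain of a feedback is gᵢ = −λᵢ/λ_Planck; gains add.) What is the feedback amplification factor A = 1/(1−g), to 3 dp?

Convert to gains: g_dust = -0.198/3.2 = -0.06187; g_lr = -0.88/3.2 = -0.275; g_ice = 0.46/3.2 = 0.1437.
Total gain g = -0.19317.
A = 1/(1 + 0.19317) = 0.838.

0.838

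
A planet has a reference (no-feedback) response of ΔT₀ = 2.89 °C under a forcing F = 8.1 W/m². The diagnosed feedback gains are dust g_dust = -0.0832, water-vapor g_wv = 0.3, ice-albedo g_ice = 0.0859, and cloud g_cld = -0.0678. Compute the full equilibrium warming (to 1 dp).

Total gain g = -0.0832 + 0.3 + 0.0859 − 0.0678 = 0.2349.
Amplification A = 1/(1 − 0.2349) = 1.307.
ΔT = 2.89 × 1.307 = 3.8 °C.

3.8 °C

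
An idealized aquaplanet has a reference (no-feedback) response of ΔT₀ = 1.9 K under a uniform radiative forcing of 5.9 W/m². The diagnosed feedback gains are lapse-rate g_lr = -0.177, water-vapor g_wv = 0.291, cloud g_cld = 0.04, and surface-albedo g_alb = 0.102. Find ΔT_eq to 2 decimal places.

2.55 K

Total gain g = -0.177 + 0.291 + 0.04 + 0.102 = 0.256.
Amplification A = 1/(1 − 0.256) = 1.344.
ΔT = 1.9 × 1.344 = 2.55 K.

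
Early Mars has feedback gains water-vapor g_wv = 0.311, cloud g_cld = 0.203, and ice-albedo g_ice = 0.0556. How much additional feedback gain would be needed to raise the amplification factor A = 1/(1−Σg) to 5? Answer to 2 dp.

0.23

Current total gain = 0.5696.
Target gain for A = 5: g* = 1 − 1/5 = 0.8.
Additional gain needed = 0.8 − 0.5696 = 0.23.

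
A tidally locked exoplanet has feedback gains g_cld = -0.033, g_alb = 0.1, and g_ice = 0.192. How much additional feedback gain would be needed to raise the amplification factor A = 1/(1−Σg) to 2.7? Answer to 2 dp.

0.37

Current total gain = 0.259.
Target gain for A = 2.7: g* = 1 − 1/2.7 = 0.6296.
Additional gain needed = 0.6296 − 0.259 = 0.37.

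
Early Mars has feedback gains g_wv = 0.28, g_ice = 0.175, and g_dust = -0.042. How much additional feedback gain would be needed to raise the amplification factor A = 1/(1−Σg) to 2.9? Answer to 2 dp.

Current total gain = 0.413.
Target gain for A = 2.9: g* = 1 − 1/2.9 = 0.6552.
Additional gain needed = 0.6552 − 0.413 = 0.24.

0.24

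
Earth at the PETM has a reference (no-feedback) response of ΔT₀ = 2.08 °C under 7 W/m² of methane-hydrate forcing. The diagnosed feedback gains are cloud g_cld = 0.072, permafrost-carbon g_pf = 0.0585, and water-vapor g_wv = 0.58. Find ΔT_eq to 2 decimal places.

Total gain g = 0.072 + 0.0585 + 0.58 = 0.7105.
Amplification A = 1/(1 − 0.7105) = 3.454.
ΔT = 2.08 × 3.454 = 7.18 °C.

7.18 °C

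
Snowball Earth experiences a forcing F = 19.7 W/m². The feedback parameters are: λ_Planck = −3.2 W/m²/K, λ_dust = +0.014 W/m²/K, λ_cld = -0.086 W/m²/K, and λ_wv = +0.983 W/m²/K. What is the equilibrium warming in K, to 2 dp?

8.61 K

Net feedback parameter λ = (−3.2) + (+0.014) + (-0.086) + (+0.983) = -2.289 W/m²/K.
ΔT = −F/λ = −19.7/(-2.289) = 8.61 K.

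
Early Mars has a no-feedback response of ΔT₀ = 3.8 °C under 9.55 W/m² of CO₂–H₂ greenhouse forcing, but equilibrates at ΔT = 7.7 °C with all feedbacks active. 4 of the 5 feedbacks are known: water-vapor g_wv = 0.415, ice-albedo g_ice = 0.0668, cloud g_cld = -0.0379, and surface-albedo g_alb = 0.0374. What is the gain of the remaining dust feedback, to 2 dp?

Amplification A = ΔT/ΔT₀ = 7.7/3.8 = 2.026.
Total gain g = 1 − 1/A = 1 − 1/2.026 = 0.5064.
Known gains sum to 0.415 + 0.0668 − 0.0379 + 0.0374 = 0.4813.
g_dust = 0.5064 − 0.4813 = 0.03.

0.03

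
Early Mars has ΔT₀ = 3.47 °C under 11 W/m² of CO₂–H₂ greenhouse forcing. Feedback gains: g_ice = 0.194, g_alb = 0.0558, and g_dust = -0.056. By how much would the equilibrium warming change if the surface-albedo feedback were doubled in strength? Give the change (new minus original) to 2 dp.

0.32 °C

Original: g = 0.1938, ΔT = 3.47/(1−0.1938) = 4.3041 °C.
With doubled surface-albedo: g' = 0.2496, ΔT' = 3.47/(1−0.2496) = 4.6242 °C.
Change = 4.6242 − 4.3041 = 0.32 °C.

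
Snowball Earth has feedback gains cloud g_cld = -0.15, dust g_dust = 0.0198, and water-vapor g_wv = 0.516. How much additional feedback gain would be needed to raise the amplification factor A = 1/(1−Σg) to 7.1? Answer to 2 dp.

0.47

Current total gain = 0.3858.
Target gain for A = 7.1: g* = 1 − 1/7.1 = 0.8592.
Additional gain needed = 0.8592 − 0.3858 = 0.47.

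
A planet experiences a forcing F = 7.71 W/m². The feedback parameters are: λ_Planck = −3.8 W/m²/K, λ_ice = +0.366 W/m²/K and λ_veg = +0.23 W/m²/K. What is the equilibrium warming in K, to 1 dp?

2.4 K

Net feedback parameter λ = (−3.8) + (+0.366) + (+0.23) = -3.204 W/m²/K.
ΔT = −F/λ = −7.71/(-3.204) = 2.4 K.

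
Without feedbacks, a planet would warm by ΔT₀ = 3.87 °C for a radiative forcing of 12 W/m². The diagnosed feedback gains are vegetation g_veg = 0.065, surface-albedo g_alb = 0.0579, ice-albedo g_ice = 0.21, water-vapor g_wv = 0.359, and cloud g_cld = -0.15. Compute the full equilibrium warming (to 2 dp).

Total gain g = 0.065 + 0.0579 + 0.21 + 0.359 − 0.15 = 0.5419.
Amplification A = 1/(1 − 0.5419) = 2.183.
ΔT = 3.87 × 2.183 = 8.45 °C.

8.45 °C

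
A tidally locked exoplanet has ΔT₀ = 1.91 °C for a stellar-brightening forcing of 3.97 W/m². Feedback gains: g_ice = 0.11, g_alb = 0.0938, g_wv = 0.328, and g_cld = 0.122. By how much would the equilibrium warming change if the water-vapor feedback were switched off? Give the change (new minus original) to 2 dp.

-2.68 °C

Original: g = 0.6538, ΔT = 1.91/(1−0.6538) = 5.5170 °C.
Without water-vapor: g' = 0.3258, ΔT' = 1.91/(1−0.3258) = 2.8330 °C.
Change = 2.8330 − 5.5170 = -2.68 °C.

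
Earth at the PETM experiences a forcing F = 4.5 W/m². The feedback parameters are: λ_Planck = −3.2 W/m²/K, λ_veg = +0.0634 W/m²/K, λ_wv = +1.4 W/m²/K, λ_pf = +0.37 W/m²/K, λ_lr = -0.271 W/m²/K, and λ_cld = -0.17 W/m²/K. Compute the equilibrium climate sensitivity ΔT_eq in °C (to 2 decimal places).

2.49 °C

Net feedback parameter λ = (−3.2) + (+0.0634) + (+1.4) + (+0.37) + (-0.271) + (-0.17) = -1.8076 W/m²/K.
ΔT = −F/λ = −4.5/(-1.8076) = 2.49 °C.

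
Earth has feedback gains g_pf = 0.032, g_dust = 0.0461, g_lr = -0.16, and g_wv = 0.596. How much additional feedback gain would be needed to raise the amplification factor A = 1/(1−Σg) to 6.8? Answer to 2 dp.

0.34

Current total gain = 0.5141.
Target gain for A = 6.8: g* = 1 − 1/6.8 = 0.8529.
Additional gain needed = 0.8529 − 0.5141 = 0.34.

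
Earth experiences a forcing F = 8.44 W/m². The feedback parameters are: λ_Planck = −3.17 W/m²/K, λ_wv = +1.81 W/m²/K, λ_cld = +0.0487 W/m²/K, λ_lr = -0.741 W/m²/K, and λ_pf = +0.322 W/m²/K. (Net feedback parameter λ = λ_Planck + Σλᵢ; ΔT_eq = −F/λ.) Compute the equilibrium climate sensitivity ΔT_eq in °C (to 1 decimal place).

4.9 °C

Net feedback parameter λ = (−3.17) + (+1.81) + (+0.0487) + (-0.741) + (+0.322) = -1.7303 W/m²/K.
ΔT = −F/λ = −8.44/(-1.7303) = 4.9 °C.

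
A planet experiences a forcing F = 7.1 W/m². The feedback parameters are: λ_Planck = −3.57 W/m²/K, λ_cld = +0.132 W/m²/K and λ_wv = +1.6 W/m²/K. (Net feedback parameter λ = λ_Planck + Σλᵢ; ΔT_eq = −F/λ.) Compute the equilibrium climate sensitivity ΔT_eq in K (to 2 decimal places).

Net feedback parameter λ = (−3.57) + (+0.132) + (+1.6) = -1.838 W/m²/K.
ΔT = −F/λ = −7.1/(-1.838) = 3.86 K.

3.86 K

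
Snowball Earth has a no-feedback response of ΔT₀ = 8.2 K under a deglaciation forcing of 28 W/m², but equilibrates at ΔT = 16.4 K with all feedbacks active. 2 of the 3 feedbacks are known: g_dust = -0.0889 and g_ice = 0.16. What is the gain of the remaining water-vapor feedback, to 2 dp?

Amplification A = ΔT/ΔT₀ = 16.4/8.2 = 2.
Total gain g = 1 − 1/A = 1 − 1/2 = 0.5.
Known gains sum to -0.0889 + 0.16 = 0.0711.
g_wv = 0.5 − 0.0711 = 0.43.

0.43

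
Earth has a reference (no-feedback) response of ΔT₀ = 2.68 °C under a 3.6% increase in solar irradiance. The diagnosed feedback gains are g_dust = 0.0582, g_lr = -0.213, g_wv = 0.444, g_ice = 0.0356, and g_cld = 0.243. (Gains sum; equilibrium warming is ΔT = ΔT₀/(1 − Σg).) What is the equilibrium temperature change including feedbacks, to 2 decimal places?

6.20 °C

Total gain g = 0.0582 − 0.213 + 0.444 + 0.0356 + 0.243 = 0.5678.
Amplification A = 1/(1 − 0.5678) = 2.314.
ΔT = 2.68 × 2.314 = 6.20 °C.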